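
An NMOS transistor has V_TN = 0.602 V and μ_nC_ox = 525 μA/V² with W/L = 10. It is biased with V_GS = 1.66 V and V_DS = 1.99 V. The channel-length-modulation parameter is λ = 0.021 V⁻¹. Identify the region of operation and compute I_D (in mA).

Saturation; I_D = 3.06 mA

k_n = μ_nC_ox · (W/L) = 5.25 mA/V².
V_ov = V_GS − V_TN = 1.66 − 0.602 = 1.06 V.
Since V_DS = 1.99 V ≥ V_ov = 1.06 V, the device is in saturation.
I_D = ½ k_n V_ov² (1 + λ V_DS) = 0.5 × 5.25 × 1.06² × (1 + 0.021 × 1.99) = 3.06 mA.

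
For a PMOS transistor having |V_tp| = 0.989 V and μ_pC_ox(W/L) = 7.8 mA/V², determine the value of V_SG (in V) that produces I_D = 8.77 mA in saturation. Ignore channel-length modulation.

In saturation I_D = ½ k_p (V_SG − |V_tp|)², so V_SG − |V_tp| = √(2 I_D / k_p) = √(2 × 8.77 / 7.8) = 1.5 V.
V_SG = 0.989 + 1.5 = 2.49 V.

V_SG = 2.49 V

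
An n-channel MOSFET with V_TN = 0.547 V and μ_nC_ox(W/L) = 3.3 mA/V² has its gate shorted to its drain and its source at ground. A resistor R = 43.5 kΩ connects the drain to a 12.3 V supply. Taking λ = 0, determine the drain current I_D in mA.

With gate tied to drain, V_GS = V_DS ≥ V_GS − V_TN, so the device is in saturation.
KCL at the drain: ½ k_n (V_GS − V_TN)² = (V_DD − V_GS)/R.
Let x = V_GS − 0.547. Then 71.8 x² + x − 11.75 = 0, giving x = 0.398 V (positive root), so V_GS = 0.945 V.
I_D = (V_DD − V_GS)/R = (12.3 − 0.945) / 43.5 = 0.261 mA.

I_D = 0.261 mA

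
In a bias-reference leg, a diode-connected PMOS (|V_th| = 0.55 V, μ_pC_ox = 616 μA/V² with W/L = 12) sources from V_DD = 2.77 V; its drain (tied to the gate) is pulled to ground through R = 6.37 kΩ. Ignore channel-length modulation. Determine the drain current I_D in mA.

I_D = 0.304 mA

With gate tied to drain, V_SG = V_SD ≥ V_SG − |V_th|, so the device is in saturation.
k_p = μ_pC_ox · (W/L) = 7.392 mA/V².
KCL at the drain: ½ k_p (V_SG − |V_th|)² = (V_DD − V_SG)/R.
Let x = V_SG − 0.55. Then 23.5 x² + x − 2.22 = 0, giving x = 0.287 V (positive root), so V_SG = 0.837 V.
I_D = (V_DD − V_SG)/R = (2.77 − 0.837) / 6.37 = 0.304 mA.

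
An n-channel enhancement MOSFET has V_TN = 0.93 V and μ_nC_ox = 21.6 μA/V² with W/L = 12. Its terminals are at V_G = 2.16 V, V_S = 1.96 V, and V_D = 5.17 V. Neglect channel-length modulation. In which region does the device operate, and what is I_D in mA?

Cutoff; I_D = 0 mA

V_GS = V_G − V_S = 2.16 − 1.96 = 0.2 V; V_DS = V_D − V_S = 5.17 − 1.96 = 3.21 V.
V_GS = 0.2 V < V_TN = 0.93 V, so the transistor is in cutoff.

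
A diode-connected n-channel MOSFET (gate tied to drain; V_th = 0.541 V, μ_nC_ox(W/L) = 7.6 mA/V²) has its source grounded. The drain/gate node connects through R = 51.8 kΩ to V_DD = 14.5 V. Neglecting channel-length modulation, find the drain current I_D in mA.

With gate tied to drain, V_GS = V_DS ≥ V_GS − V_th, so the device is in saturation.
KCL at the drain: ½ k_n (V_GS − V_th)² = (V_DD − V_GS)/R.
Let x = V_GS − 0.541. Then 197 x² + x − 13.96 = 0, giving x = 0.264 V (positive root), so V_GS = 0.805 V.
I_D = (V_DD − V_GS)/R = (14.5 − 0.805) / 51.8 = 0.264 mA.

I_D = 0.264 mA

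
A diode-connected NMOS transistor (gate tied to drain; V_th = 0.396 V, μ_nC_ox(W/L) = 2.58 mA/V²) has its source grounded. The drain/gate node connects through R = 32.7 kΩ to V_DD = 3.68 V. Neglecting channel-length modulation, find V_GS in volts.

With gate tied to drain, V_GS = V_DS ≥ V_GS − V_th, so the device is in saturation.
KCL at the drain: ½ k_n (V_GS − V_th)² = (V_DD − V_GS)/R.
Let x = V_GS − 0.396. Then 42.2 x² + x − 3.284 = 0, giving x = 0.267 V (positive root), so V_GS = 0.663 V.
I_D = (V_DD − V_GS)/R = (3.68 − 0.663) / 32.7 = 0.0923 mA.

V_GS = 0.663 V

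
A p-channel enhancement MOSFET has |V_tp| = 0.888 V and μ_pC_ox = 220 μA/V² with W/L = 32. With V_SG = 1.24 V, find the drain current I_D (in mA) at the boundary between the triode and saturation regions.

I_D = 0.436 mA

At the boundary V_SD = V_ov = V_SG − |V_tp| = 1.24 − 0.888 = 0.352 V.
k_p = μ_pC_ox · (W/L) = 7.04 mA/V².
I_D = ½ k_p V_ov² = 0.5 × 7.04 × 0.352² = 0.436 mA.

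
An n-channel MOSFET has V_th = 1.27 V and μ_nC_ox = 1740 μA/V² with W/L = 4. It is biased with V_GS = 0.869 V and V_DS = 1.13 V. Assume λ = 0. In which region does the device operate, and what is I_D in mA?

Cutoff; I_D = 0 mA

V_GS = 0.869 V < V_th = 1.27 V, so the transistor is in cutoff.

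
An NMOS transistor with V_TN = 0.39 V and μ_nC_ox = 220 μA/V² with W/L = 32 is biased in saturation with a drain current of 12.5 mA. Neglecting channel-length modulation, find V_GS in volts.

k_n = μ_nC_ox · (W/L) = 7.04 mA/V².
In saturation I_D = ½ k_n (V_GS − V_TN)², so V_GS − V_TN = √(2 I_D / k_n) = √(2 × 12.5 / 7.04) = 1.88 V.
V_GS = 0.39 + 1.88 = 2.27 V.

V_GS = 2.27 V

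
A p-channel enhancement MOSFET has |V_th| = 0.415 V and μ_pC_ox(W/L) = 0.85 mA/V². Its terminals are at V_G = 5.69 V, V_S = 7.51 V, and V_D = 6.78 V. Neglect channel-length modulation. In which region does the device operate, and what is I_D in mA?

Triode; I_D = 0.645 mA

V_SG = V_S − V_G = 7.51 − 5.69 = 1.82 V; V_SD = V_S − V_D = 7.51 − 6.78 = 0.73 V.
V_ov = V_SG − |V_th| = 1.82 − 0.415 = 1.4 V.
Since V_SD = 0.73 V < V_ov = 1.4 V, the device is in the triode region.
I_D = k_p [V_ov · V_SD − ½ V_SD²] = 0.85 × [1.4 × 0.73 − 0.5 × 0.73²] = 0.645 mA.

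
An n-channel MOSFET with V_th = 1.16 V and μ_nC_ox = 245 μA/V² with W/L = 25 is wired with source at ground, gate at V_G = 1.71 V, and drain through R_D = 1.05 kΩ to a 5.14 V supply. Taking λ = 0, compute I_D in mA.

I_D = 0.926 mA

V_GS = V_G = 1.71 V, so V_ov = 1.71 − 1.16 = 0.55 V.
k_n = μ_nC_ox · (W/L) = 6.125 mA/V².
Assume saturation: I_D = ½ k_n V_ov² = 0.5 × 6.125 × 0.55² = 0.926 mA, giving V_DS = V_DD − I_D R_D = 5.14 − 0.926 × 1.05 = 4.17 V.
V_DS = 4.17 V ≥ V_ov = 0.55 V, confirming saturation.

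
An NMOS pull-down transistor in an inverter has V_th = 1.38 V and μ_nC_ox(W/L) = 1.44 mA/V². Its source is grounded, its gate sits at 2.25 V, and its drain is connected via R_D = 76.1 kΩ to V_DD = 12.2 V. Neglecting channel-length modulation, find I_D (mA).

V_GS = V_G = 2.25 V, so V_ov = 2.25 − 1.38 = 0.87 V.
Assume saturation: I_D = ½ k_n V_ov² = 0.5 × 1.44 × 0.87² = 0.545 mA, giving V_DS = V_DD − I_D R_D = 12.2 − 0.545 × 76.1 = -29.3 V.
But -29.3 V < V_ov = 0.87 V, so the device is actually in triode.
In triode I_D = k_n[V_ov V_DS − ½ V_DS²] and I_D = (V_DD − V_DS)/R_D. Equating: 54.8 V_DS² − 96.34 V_DS + 12.2 = 0, giving V_DS = 0.137 V (the root below V_ov).
I_D = (12.2 − 0.137) / 76.1 = 0.159 mA.

I_D = 0.159 mA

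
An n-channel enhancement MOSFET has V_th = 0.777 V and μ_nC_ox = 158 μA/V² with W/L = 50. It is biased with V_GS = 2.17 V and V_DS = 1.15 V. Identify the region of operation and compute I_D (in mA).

Triode; I_D = 7.43 mA

k_n = μ_nC_ox · (W/L) = 7.9 mA/V².
V_ov = V_GS − V_th = 2.17 − 0.777 = 1.39 V.
Since V_DS = 1.15 V < V_ov = 1.39 V, the device is in the triode region.
I_D = k_n [V_ov · V_DS − ½ V_DS²] = 7.9 × [1.39 × 1.15 − 0.5 × 1.15²] = 7.43 mA.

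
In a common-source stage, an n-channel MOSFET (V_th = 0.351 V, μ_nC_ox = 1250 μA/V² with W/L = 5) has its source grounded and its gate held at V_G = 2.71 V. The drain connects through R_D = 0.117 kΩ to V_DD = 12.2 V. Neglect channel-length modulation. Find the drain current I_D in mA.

V_GS = V_G = 2.71 V, so V_ov = 2.71 − 0.351 = 2.36 V.
k_n = μ_nC_ox · (W/L) = 6.25 mA/V².
Assume saturation: I_D = ½ k_n V_ov² = 0.5 × 6.25 × 2.36² = 17.4 mA, giving V_DS = V_DD − I_D R_D = 12.2 − 17.4 × 0.117 = 10.2 V.
V_DS = 10.2 V ≥ V_ov = 2.36 V, confirming saturation.

I_D = 17.4 mA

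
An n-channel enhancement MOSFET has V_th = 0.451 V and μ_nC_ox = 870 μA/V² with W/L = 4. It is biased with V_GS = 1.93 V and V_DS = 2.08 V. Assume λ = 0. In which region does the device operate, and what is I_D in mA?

Saturation; I_D = 3.81 mA

k_n = μ_nC_ox · (W/L) = 3.48 mA/V².
V_ov = V_GS − V_th = 1.93 − 0.451 = 1.48 V.
Since V_DS = 2.08 V ≥ V_ov = 1.48 V, the device is in saturation.
I_D = ½ k_n V_ov² = 0.5 × 3.48 × 1.48² = 3.81 mA.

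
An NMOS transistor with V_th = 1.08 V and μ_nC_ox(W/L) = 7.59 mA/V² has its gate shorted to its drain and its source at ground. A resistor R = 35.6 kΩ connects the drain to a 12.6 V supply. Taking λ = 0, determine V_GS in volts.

V_GS = 1.37 V

With gate tied to drain, V_GS = V_DS ≥ V_GS − V_th, so the device is in saturation.
KCL at the drain: ½ k_n (V_GS − V_th)² = (V_DD − V_GS)/R.
Let x = V_GS − 1.08. Then 135 x² + x − 11.52 = 0, giving x = 0.288 V (positive root), so V_GS = 1.37 V.
I_D = (V_DD − V_GS)/R = (12.6 − 1.37) / 35.6 = 0.315 mA.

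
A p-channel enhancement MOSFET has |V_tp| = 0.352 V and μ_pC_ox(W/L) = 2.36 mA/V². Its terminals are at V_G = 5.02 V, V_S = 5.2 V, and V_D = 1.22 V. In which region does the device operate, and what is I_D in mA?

Cutoff; I_D = 0 mA

V_SG = V_S − V_G = 5.2 − 5.02 = 0.18 V; V_SD = V_S − V_D = 5.2 − 1.22 = 3.98 V.
V_SG = 0.18 V < |V_tp| = 0.352 V, so the transistor is in cutoff.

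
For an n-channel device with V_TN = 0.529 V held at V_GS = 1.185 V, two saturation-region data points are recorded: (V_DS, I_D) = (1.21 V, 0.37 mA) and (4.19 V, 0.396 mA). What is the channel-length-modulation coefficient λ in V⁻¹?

λ = 0.0243 V⁻¹

With V_GS fixed, I_D ∝ (1 + λ V_DS) in saturation, so I_D2/I_D1 = (1 + λ V_DS2)/(1 + λ V_DS1).
0.396/0.37 = 1.07 = (1 + 4.19 λ)/(1 + 1.21 λ).
Solving: λ (I_D1 V_DS2 − I_D2 V_DS1) = I_D2 − I_D1, so λ = (0.396 − 0.37) / (0.37 × 4.19 − 0.396 × 1.21) = 0.026 / 1.07 = 0.0243 V⁻¹.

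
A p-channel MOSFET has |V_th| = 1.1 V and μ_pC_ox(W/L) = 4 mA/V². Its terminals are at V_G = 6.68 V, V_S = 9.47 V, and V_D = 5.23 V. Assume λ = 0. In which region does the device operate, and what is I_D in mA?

V_SG = V_S − V_G = 9.47 − 6.68 = 2.79 V; V_SD = V_S − V_D = 9.47 − 5.23 = 4.24 V.
V_ov = V_SG − |V_th| = 2.79 − 1.1 = 1.69 V.
Since V_SD = 4.24 V ≥ V_ov = 1.69 V, the device is in saturation.
I_D = ½ k_p V_ov² = 0.5 × 4 × 1.69² = 5.71 mA.

Saturation; I_D = 5.71 mA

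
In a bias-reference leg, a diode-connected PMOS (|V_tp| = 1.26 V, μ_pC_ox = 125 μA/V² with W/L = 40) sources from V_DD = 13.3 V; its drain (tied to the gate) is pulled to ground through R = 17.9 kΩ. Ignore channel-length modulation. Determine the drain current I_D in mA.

I_D = 0.644 mA

With gate tied to drain, V_SG = V_SD ≥ V_SG − |V_tp|, so the device is in saturation.
k_p = μ_pC_ox · (W/L) = 5 mA/V².
KCL at the drain: ½ k_p (V_SG − |V_tp|)² = (V_DD − V_SG)/R.
Let x = V_SG − 1.26. Then 44.8 x² + x − 12.04 = 0, giving x = 0.508 V (positive root), so V_SG = 1.77 V.
I_D = (V_DD − V_SG)/R = (13.3 − 1.77) / 17.9 = 0.644 mA.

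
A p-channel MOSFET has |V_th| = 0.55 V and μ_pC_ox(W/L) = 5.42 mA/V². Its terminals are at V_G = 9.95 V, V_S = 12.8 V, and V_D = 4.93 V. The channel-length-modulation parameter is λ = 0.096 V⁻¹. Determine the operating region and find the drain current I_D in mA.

Saturation; I_D = 25.2 mA

V_SG = V_S − V_G = 12.8 − 9.95 = 2.85 V; V_SD = V_S − V_D = 12.8 − 4.93 = 7.87 V.
V_ov = V_SG − |V_th| = 2.85 − 0.55 = 2.3 V.
Since V_SD = 7.87 V ≥ V_ov = 2.3 V, the device is in saturation.
I_D = ½ k_p V_ov² (1 + λ V_SD) = 0.5 × 5.42 × 2.3² × (1 + 0.096 × 7.87) = 25.2 mA.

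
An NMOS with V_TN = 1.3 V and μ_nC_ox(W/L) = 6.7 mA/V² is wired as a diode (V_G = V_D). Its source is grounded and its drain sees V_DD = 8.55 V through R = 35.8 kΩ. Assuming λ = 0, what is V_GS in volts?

With gate tied to drain, V_GS = V_DS ≥ V_GS − V_TN, so the device is in saturation.
KCL at the drain: ½ k_n (V_GS − V_TN)² = (V_DD − V_GS)/R.
Let x = V_GS − 1.3. Then 120 x² + x − 7.25 = 0, giving x = 0.242 V (positive root), so V_GS = 1.54 V.
I_D = (V_DD − V_GS)/R = (8.55 − 1.54) / 35.8 = 0.196 mA.

V_GS = 1.54 V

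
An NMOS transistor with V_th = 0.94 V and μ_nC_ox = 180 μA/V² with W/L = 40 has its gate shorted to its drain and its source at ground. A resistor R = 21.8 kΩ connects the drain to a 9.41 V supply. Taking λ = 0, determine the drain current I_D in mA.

I_D = 0.374 mA

With gate tied to drain, V_GS = V_DS ≥ V_GS − V_th, so the device is in saturation.
k_n = μ_nC_ox · (W/L) = 7.2 mA/V².
KCL at the drain: ½ k_n (V_GS − V_th)² = (V_DD − V_GS)/R.
Let x = V_GS − 0.94. Then 78.5 x² + x − 8.47 = 0, giving x = 0.322 V (positive root), so V_GS = 1.26 V.
I_D = (V_DD − V_GS)/R = (9.41 − 1.26) / 21.8 = 0.374 mA.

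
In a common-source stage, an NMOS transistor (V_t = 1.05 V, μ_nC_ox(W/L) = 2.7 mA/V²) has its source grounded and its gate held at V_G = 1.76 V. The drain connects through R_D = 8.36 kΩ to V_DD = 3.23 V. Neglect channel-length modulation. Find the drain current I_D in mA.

I_D = 0.360 mA

V_GS = V_G = 1.76 V, so V_ov = 1.76 − 1.05 = 0.71 V.
Assume saturation: I_D = ½ k_n V_ov² = 0.5 × 2.7 × 0.71² = 0.681 mA, giving V_DS = V_DD − I_D R_D = 3.23 − 0.681 × 8.36 = -2.46 V.
But -2.46 V < V_ov = 0.71 V, so the device is actually in triode.
In triode I_D = k_n[V_ov V_DS − ½ V_DS²] and I_D = (V_DD − V_DS)/R_D. Equating: 11.3 V_DS² − 17.03 V_DS + 3.23 = 0, giving V_DS = 0.223 V (the root below V_ov).
I_D = (3.23 − 0.223) / 8.36 = 0.36 mA.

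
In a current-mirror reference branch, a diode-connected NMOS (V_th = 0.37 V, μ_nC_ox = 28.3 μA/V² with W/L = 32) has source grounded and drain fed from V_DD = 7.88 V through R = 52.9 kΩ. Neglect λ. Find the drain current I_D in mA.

I_D = 0.132 mA

With gate tied to drain, V_GS = V_DS ≥ V_GS − V_th, so the device is in saturation.
k_n = μ_nC_ox · (W/L) = 0.9056 mA/V².
KCL at the drain: ½ k_n (V_GS − V_th)² = (V_DD − V_GS)/R.
Let x = V_GS − 0.37. Then 24 x² + x − 7.51 = 0, giving x = 0.539 V (positive root), so V_GS = 0.909 V.
I_D = (V_DD − V_GS)/R = (7.88 − 0.909) / 52.9 = 0.132 mA.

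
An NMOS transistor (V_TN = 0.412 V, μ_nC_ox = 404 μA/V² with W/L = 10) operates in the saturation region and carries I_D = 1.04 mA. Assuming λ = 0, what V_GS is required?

V_GS = 1.13 V

k_n = μ_nC_ox · (W/L) = 4.04 mA/V².
In saturation I_D = ½ k_n (V_GS − V_TN)², so V_GS − V_TN = √(2 I_D / k_n) = √(2 × 1.04 / 4.04) = 0.718 V.
V_GS = 0.412 + 0.718 = 1.13 V.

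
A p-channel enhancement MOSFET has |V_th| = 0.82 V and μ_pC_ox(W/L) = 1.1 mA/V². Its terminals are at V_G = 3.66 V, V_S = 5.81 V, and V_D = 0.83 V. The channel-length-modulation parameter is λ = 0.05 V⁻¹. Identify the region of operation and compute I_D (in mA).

Saturation; I_D = 1.22 mA

V_SG = V_S − V_G = 5.81 − 3.66 = 2.15 V; V_SD = V_S − V_D = 5.81 − 0.83 = 4.98 V.
V_ov = V_SG − |V_th| = 2.15 − 0.82 = 1.33 V.
Since V_SD = 4.98 V ≥ V_ov = 1.33 V, the device is in saturation.
I_D = ½ k_p V_ov² (1 + λ V_SD) = 0.5 × 1.1 × 1.33² × (1 + 0.05 × 4.98) = 1.22 mA.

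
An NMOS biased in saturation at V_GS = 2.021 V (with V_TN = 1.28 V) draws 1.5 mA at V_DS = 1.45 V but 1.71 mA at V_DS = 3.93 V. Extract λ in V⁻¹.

With V_GS fixed, I_D ∝ (1 + λ V_DS) in saturation, so I_D2/I_D1 = (1 + λ V_DS2)/(1 + λ V_DS1).
1.71/1.5 = 1.14 = (1 + 3.93 λ)/(1 + 1.45 λ).
Solving: λ (I_D1 V_DS2 − I_D2 V_DS1) = I_D2 − I_D1, so λ = (1.71 − 1.5) / (1.5 × 3.93 − 1.71 × 1.45) = 0.21 / 3.42 = 0.0615 V⁻¹.

λ = 0.0615 V⁻¹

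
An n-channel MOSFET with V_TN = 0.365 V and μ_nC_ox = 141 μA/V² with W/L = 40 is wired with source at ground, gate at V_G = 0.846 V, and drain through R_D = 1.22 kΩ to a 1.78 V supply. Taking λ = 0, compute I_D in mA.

V_GS = V_G = 0.846 V, so V_ov = 0.846 − 0.365 = 0.481 V.
k_n = μ_nC_ox · (W/L) = 5.64 mA/V².
Assume saturation: I_D = ½ k_n V_ov² = 0.5 × 5.64 × 0.481² = 0.652 mA, giving V_DS = V_DD − I_D R_D = 1.78 − 0.652 × 1.22 = 0.984 V.
V_DS = 0.984 V ≥ V_ov = 0.481 V, confirming saturation.

I_D = 0.652 mA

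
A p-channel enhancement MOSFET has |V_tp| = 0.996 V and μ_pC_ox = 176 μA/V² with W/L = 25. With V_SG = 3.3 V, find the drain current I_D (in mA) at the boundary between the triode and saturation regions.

I_D = 11.7 mA

At the boundary V_SD = V_ov = V_SG − |V_tp| = 3.3 − 0.996 = 2.3 V.
k_p = μ_pC_ox · (W/L) = 4.4 mA/V².
I_D = ½ k_p V_ov² = 0.5 × 4.4 × 2.3² = 11.7 mA.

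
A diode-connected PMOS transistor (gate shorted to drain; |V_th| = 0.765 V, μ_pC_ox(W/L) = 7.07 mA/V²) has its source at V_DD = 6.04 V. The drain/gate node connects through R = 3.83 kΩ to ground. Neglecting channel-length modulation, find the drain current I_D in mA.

With gate tied to drain, V_SG = V_SD ≥ V_SG − |V_th|, so the device is in saturation.
KCL at the drain: ½ k_p (V_SG − |V_th|)² = (V_DD − V_SG)/R.
Let x = V_SG − 0.765. Then 13.5 x² + x − 5.275 = 0, giving x = 0.588 V (positive root), so V_SG = 1.35 V.
I_D = (V_DD − V_SG)/R = (6.04 − 1.35) / 3.83 = 1.22 mA.

I_D = 1.22 mA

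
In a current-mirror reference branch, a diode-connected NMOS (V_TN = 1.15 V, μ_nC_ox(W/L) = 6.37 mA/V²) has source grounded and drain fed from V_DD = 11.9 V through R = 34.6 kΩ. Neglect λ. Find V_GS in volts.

With gate tied to drain, V_GS = V_DS ≥ V_GS − V_TN, so the device is in saturation.
KCL at the drain: ½ k_n (V_GS − V_TN)² = (V_DD − V_GS)/R.
Let x = V_GS − 1.15. Then 110 x² + x − 10.75 = 0, giving x = 0.308 V (positive root), so V_GS = 1.46 V.
I_D = (V_DD − V_GS)/R = (11.9 − 1.46) / 34.6 = 0.302 mA.

V_GS = 1.46 V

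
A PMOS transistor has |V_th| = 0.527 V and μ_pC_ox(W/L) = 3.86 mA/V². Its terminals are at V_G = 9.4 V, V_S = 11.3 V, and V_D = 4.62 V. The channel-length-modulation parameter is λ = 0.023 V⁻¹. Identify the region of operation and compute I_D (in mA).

V_SG = V_S − V_G = 11.3 − 9.4 = 1.9 V; V_SD = V_S − V_D = 11.3 − 4.62 = 6.68 V.
V_ov = V_SG − |V_th| = 1.9 − 0.527 = 1.37 V.
Since V_SD = 6.68 V ≥ V_ov = 1.37 V, the device is in saturation.
I_D = ½ k_p V_ov² (1 + λ V_SD) = 0.5 × 3.86 × 1.37² × (1 + 0.023 × 6.68) = 4.2 mA.

Saturation; I_D = 4.20 mA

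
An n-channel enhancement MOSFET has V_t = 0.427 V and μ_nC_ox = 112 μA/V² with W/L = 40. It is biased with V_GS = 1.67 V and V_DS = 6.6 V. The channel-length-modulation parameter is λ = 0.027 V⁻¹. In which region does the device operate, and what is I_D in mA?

k_n = μ_nC_ox · (W/L) = 4.48 mA/V².
V_ov = V_GS − V_t = 1.67 − 0.427 = 1.24 V.
Since V_DS = 6.6 V ≥ V_ov = 1.24 V, the device is in saturation.
I_D = ½ k_n V_ov² (1 + λ V_DS) = 0.5 × 4.48 × 1.24² × (1 + 0.027 × 6.6) = 4.08 mA.

Saturation; I_D = 4.08 mA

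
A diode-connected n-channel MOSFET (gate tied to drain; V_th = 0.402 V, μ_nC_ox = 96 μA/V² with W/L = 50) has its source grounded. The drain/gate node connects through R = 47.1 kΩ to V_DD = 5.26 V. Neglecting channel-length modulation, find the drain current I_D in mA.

I_D = 0.0988 mA

With gate tied to drain, V_GS = V_DS ≥ V_GS − V_th, so the device is in saturation.
k_n = μ_nC_ox · (W/L) = 4.8 mA/V².
KCL at the drain: ½ k_n (V_GS − V_th)² = (V_DD − V_GS)/R.
Let x = V_GS − 0.402. Then 113 x² + x − 4.858 = 0, giving x = 0.203 V (positive root), so V_GS = 0.605 V.
I_D = (V_DD − V_GS)/R = (5.26 − 0.605) / 47.1 = 0.0988 mA.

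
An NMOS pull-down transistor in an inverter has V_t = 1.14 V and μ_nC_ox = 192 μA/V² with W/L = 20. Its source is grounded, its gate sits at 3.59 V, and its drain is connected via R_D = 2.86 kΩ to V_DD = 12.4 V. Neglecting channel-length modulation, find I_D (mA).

V_GS = V_G = 3.59 V, so V_ov = 3.59 − 1.14 = 2.45 V.
k_n = μ_nC_ox · (W/L) = 3.84 mA/V².
Assume saturation: I_D = ½ k_n V_ov² = 0.5 × 3.84 × 2.45² = 11.5 mA, giving V_DS = V_DD − I_D R_D = 12.4 − 11.5 × 2.86 = -20.6 V.
But -20.6 V < V_ov = 2.45 V, so the device is actually in triode.
In triode I_D = k_n[V_ov V_DS − ½ V_DS²] and I_D = (V_DD − V_DS)/R_D. Equating: 5.49 V_DS² − 27.91 V_DS + 12.4 = 0, giving V_DS = 0.492 V (the root below V_ov).
I_D = (12.4 − 0.492) / 2.86 = 4.16 mA.

I_D = 4.16 mA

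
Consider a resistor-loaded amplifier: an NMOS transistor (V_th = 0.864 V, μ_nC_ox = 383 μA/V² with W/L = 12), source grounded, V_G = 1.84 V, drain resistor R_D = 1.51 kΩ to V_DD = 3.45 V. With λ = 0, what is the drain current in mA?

I_D = 1.88 mA

V_GS = V_G = 1.84 V, so V_ov = 1.84 − 0.864 = 0.976 V.
k_n = μ_nC_ox · (W/L) = 4.596 mA/V².
Assume saturation: I_D = ½ k_n V_ov² = 0.5 × 4.596 × 0.976² = 2.19 mA, giving V_DS = V_DD − I_D R_D = 3.45 − 2.19 × 1.51 = 0.145 V.
But 0.145 V < V_ov = 0.976 V, so the device is actually in triode.
In triode I_D = k_n[V_ov V_DS − ½ V_DS²] and I_D = (V_DD − V_DS)/R_D. Equating: 3.47 V_DS² − 7.773 V_DS + 3.45 = 0, giving V_DS = 0.61 V (the root below V_ov).
I_D = (3.45 − 0.61) / 1.51 = 1.88 mA.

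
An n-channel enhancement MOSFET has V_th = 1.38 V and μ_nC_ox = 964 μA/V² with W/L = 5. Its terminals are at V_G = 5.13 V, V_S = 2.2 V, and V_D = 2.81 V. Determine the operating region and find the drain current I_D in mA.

Triode; I_D = 3.66 mA

V_GS = V_G − V_S = 5.13 − 2.2 = 2.93 V; V_DS = V_D − V_S = 2.81 − 2.2 = 0.61 V.
k_n = μ_nC_ox · (W/L) = 4.82 mA/V².
V_ov = V_GS − V_th = 2.93 − 1.38 = 1.55 V.
Since V_DS = 0.61 V < V_ov = 1.55 V, the device is in the triode region.
I_D = k_n [V_ov · V_DS − ½ V_DS²] = 4.82 × [1.55 × 0.61 − 0.5 × 0.61²] = 3.66 mA.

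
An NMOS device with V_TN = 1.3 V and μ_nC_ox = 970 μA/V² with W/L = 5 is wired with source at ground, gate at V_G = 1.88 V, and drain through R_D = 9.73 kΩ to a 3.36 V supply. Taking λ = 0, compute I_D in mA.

V_GS = V_G = 1.88 V, so V_ov = 1.88 − 1.3 = 0.58 V.
k_n = μ_nC_ox · (W/L) = 4.85 mA/V².
Assume saturation: I_D = ½ k_n V_ov² = 0.5 × 4.85 × 0.58² = 0.816 mA, giving V_DS = V_DD − I_D R_D = 3.36 − 0.816 × 9.73 = -4.58 V.
But -4.58 V < V_ov = 0.58 V, so the device is actually in triode.
In triode I_D = k_n[V_ov V_DS − ½ V_DS²] and I_D = (V_DD − V_DS)/R_D. Equating: 23.6 V_DS² − 28.37 V_DS + 3.36 = 0, giving V_DS = 0.133 V (the root below V_ov).
I_D = (3.36 − 0.133) / 9.73 = 0.332 mA.

I_D = 0.332 mA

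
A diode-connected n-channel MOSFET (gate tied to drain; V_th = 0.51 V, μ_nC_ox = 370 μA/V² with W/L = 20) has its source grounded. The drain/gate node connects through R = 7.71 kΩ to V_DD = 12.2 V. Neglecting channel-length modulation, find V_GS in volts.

With gate tied to drain, V_GS = V_DS ≥ V_GS − V_th, so the device is in saturation.
k_n = μ_nC_ox · (W/L) = 7.4 mA/V².
KCL at the drain: ½ k_n (V_GS − V_th)² = (V_DD − V_GS)/R.
Let x = V_GS − 0.51. Then 28.5 x² + x − 11.69 = 0, giving x = 0.623 V (positive root), so V_GS = 1.13 V.
I_D = (V_DD − V_GS)/R = (12.2 − 1.13) / 7.71 = 1.44 mA.

V_GS = 1.13 V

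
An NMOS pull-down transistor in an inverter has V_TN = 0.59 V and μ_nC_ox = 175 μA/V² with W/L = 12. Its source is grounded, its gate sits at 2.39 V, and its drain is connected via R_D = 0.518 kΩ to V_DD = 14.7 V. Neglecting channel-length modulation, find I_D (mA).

V_GS = V_G = 2.39 V, so V_ov = 2.39 − 0.59 = 1.8 V.
k_n = μ_nC_ox · (W/L) = 2.1 mA/V².
Assume saturation: I_D = ½ k_n V_ov² = 0.5 × 2.1 × 1.8² = 3.4 mA, giving V_DS = V_DD − I_D R_D = 14.7 − 3.4 × 0.518 = 12.9 V.
V_DS = 12.9 V ≥ V_ov = 1.8 V, confirming saturation.

I_D = 3.40 mA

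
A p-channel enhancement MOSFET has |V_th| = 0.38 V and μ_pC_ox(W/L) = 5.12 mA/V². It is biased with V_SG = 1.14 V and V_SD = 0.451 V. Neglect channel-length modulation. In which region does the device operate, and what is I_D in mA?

V_ov = V_SG − |V_th| = 1.14 − 0.38 = 0.76 V.
Since V_SD = 0.451 V < V_ov = 0.76 V, the device is in the triode region.
I_D = k_p [V_ov · V_SD − ½ V_SD²] = 5.12 × [0.76 × 0.451 − 0.5 × 0.451²] = 1.23 mA.

Triode; I_D = 1.23 mA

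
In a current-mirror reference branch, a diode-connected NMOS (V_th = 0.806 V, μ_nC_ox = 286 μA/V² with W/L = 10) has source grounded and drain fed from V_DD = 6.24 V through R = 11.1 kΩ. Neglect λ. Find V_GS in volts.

With gate tied to drain, V_GS = V_DS ≥ V_GS − V_th, so the device is in saturation.
k_n = μ_nC_ox · (W/L) = 2.86 mA/V².
KCL at the drain: ½ k_n (V_GS − V_th)² = (V_DD − V_GS)/R.
Let x = V_GS − 0.806. Then 15.9 x² + x − 5.434 = 0, giving x = 0.554 V (positive root), so V_GS = 1.36 V.
I_D = (V_DD − V_GS)/R = (6.24 − 1.36) / 11.1 = 0.44 mA.

V_GS = 1.36 V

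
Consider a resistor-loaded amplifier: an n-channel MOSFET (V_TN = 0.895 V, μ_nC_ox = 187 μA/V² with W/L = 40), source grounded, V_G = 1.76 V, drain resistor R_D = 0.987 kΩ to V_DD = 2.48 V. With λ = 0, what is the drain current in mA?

V_GS = V_G = 1.76 V, so V_ov = 1.76 − 0.895 = 0.865 V.
k_n = μ_nC_ox · (W/L) = 7.48 mA/V².
Assume saturation: I_D = ½ k_n V_ov² = 0.5 × 7.48 × 0.865² = 2.8 mA, giving V_DS = V_DD − I_D R_D = 2.48 − 2.8 × 0.987 = -0.282 V.
But -0.282 V < V_ov = 0.865 V, so the device is actually in triode.
In triode I_D = k_n[V_ov V_DS − ½ V_DS²] and I_D = (V_DD − V_DS)/R_D. Equating: 3.69 V_DS² − 7.386 V_DS + 2.48 = 0, giving V_DS = 0.427 V (the root below V_ov).
I_D = (2.48 − 0.427) / 0.987 = 2.08 mA.

I_D = 2.08 mA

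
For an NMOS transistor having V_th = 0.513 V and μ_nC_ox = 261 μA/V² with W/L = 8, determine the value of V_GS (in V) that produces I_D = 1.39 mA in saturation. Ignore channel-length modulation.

V_GS = 1.67 V

k_n = μ_nC_ox · (W/L) = 2.088 mA/V².
In saturation I_D = ½ k_n (V_GS − V_th)², so V_GS − V_th = √(2 I_D / k_n) = √(2 × 1.39 / 2.088) = 1.15 V.
V_GS = 0.513 + 1.15 = 1.67 V.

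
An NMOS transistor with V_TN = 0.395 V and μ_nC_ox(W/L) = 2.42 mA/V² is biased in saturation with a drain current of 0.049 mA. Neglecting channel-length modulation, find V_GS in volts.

V_GS = 0.596 V

In saturation I_D = ½ k_n (V_GS − V_TN)², so V_GS − V_TN = √(2 I_D / k_n) = √(2 × 0.049 / 2.42) = 0.201 V.
V_GS = 0.395 + 0.201 = 0.596 V.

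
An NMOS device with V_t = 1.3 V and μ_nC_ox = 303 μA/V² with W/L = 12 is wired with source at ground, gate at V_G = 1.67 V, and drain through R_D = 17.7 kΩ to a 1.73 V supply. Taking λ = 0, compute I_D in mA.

I_D = 0.0934 mA

V_GS = V_G = 1.67 V, so V_ov = 1.67 − 1.3 = 0.37 V.
k_n = μ_nC_ox · (W/L) = 3.636 mA/V².
Assume saturation: I_D = ½ k_n V_ov² = 0.5 × 3.636 × 0.37² = 0.249 mA, giving V_DS = V_DD − I_D R_D = 1.73 − 0.249 × 17.7 = -2.68 V.
But -2.68 V < V_ov = 0.37 V, so the device is actually in triode.
In triode I_D = k_n[V_ov V_DS − ½ V_DS²] and I_D = (V_DD − V_DS)/R_D. Equating: 32.2 V_DS² − 24.81 V_DS + 1.73 = 0, giving V_DS = 0.0775 V (the root below V_ov).
I_D = (1.73 − 0.0775) / 17.7 = 0.0934 mA.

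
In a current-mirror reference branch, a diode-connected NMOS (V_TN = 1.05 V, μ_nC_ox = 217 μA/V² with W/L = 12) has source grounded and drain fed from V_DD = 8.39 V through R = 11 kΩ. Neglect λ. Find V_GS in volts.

V_GS = 1.73 V

With gate tied to drain, V_GS = V_DS ≥ V_GS − V_TN, so the device is in saturation.
k_n = μ_nC_ox · (W/L) = 2.604 mA/V².
KCL at the drain: ½ k_n (V_GS − V_TN)² = (V_DD − V_GS)/R.
Let x = V_GS − 1.05. Then 14.3 x² + x − 7.34 = 0, giving x = 0.682 V (positive root), so V_GS = 1.73 V.
I_D = (V_DD − V_GS)/R = (8.39 − 1.73) / 11 = 0.605 mA.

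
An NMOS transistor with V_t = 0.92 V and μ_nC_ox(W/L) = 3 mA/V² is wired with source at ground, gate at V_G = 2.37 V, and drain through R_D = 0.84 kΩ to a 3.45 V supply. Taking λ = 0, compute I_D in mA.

V_GS = V_G = 2.37 V, so V_ov = 2.37 − 0.92 = 1.45 V.
Assume saturation: I_D = ½ k_n V_ov² = 0.5 × 3 × 1.45² = 3.15 mA, giving V_DS = V_DD − I_D R_D = 3.45 − 3.15 × 0.84 = 0.801 V.
But 0.801 V < V_ov = 1.45 V, so the device is actually in triode.
In triode I_D = k_n[V_ov V_DS − ½ V_DS²] and I_D = (V_DD − V_DS)/R_D. Equating: 1.26 V_DS² − 4.654 V_DS + 3.45 = 0, giving V_DS = 1.03 V (the root below V_ov).
I_D = (3.45 − 1.03) / 0.84 = 2.88 mA.

I_D = 2.88 mA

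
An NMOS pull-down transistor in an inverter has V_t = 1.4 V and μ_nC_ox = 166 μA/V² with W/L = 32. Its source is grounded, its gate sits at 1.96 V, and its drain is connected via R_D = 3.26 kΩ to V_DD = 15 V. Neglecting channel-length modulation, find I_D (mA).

V_GS = V_G = 1.96 V, so V_ov = 1.96 − 1.4 = 0.56 V.
k_n = μ_nC_ox · (W/L) = 5.312 mA/V².
Assume saturation: I_D = ½ k_n V_ov² = 0.5 × 5.312 × 0.56² = 0.833 mA, giving V_DS = V_DD − I_D R_D = 15 − 0.833 × 3.26 = 12.3 V.
V_DS = 12.3 V ≥ V_ov = 0.56 V, confirming saturation.

I_D = 0.833 mA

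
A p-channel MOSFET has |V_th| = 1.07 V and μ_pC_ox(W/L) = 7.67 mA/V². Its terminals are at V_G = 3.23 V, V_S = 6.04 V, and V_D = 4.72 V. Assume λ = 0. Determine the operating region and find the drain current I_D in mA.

Triode; I_D = 10.9 mA

V_SG = V_S − V_G = 6.04 − 3.23 = 2.81 V; V_SD = V_S − V_D = 6.04 − 4.72 = 1.32 V.
V_ov = V_SG − |V_th| = 2.81 − 1.07 = 1.74 V.
Since V_SD = 1.32 V < V_ov = 1.74 V, the device is in the triode region.
I_D = k_p [V_ov · V_SD − ½ V_SD²] = 7.67 × [1.74 × 1.32 − 0.5 × 1.32²] = 10.9 mA.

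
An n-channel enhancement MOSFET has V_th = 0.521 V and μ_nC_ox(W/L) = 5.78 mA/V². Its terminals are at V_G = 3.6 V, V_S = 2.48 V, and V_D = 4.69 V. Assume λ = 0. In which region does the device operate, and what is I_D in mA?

V_GS = V_G − V_S = 3.6 − 2.48 = 1.12 V; V_DS = V_D − V_S = 4.69 − 2.48 = 2.21 V.
V_ov = V_GS − V_th = 1.12 − 0.521 = 0.599 V.
Since V_DS = 2.21 V ≥ V_ov = 0.599 V, the device is in saturation.
I_D = ½ k_n V_ov² = 0.5 × 5.78 × 0.599² = 1.04 mA.

Saturation; I_D = 1.04 mA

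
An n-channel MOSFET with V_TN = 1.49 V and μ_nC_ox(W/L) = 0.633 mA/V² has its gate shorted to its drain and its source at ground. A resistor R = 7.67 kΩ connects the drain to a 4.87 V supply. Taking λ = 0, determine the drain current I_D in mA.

I_D = 0.311 mA

With gate tied to drain, V_GS = V_DS ≥ V_GS − V_TN, so the device is in saturation.
KCL at the drain: ½ k_n (V_GS − V_TN)² = (V_DD − V_GS)/R.
Let x = V_GS − 1.49. Then 2.43 x² + x − 3.38 = 0, giving x = 0.992 V (positive root), so V_GS = 2.48 V.
I_D = (V_DD − V_GS)/R = (4.87 − 2.48) / 7.67 = 0.311 mA.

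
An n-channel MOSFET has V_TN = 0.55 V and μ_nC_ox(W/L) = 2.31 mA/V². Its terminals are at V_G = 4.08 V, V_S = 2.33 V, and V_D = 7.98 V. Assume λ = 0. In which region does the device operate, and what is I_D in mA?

V_GS = V_G − V_S = 4.08 − 2.33 = 1.75 V; V_DS = V_D − V_S = 7.98 − 2.33 = 5.65 V.
V_ov = V_GS − V_TN = 1.75 − 0.55 = 1.2 V.
Since V_DS = 5.65 V ≥ V_ov = 1.2 V, the device is in saturation.
I_D = ½ k_n V_ov² = 0.5 × 2.31 × 1.2² = 1.66 mA.

Saturation; I_D = 1.66 mA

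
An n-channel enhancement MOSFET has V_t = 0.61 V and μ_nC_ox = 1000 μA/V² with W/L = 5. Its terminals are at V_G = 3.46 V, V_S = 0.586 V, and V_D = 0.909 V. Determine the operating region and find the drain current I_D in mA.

Triode; I_D = 3.40 mA

V_GS = V_G − V_S = 3.46 − 0.586 = 2.87 V; V_DS = V_D − V_S = 0.909 − 0.586 = 0.323 V.
k_n = μ_nC_ox · (W/L) = 5 mA/V².
V_ov = V_GS − V_t = 2.87 − 0.61 = 2.26 V.
Since V_DS = 0.323 V < V_ov = 2.26 V, the device is in the triode region.
I_D = k_n [V_ov · V_DS − ½ V_DS²] = 5 × [2.26 × 0.323 − 0.5 × 0.323²] = 3.4 mA.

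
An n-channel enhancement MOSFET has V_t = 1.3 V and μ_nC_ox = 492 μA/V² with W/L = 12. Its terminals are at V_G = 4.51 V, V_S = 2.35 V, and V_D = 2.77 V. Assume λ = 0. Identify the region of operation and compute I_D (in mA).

Triode; I_D = 1.61 mA

V_GS = V_G − V_S = 4.51 − 2.35 = 2.16 V; V_DS = V_D − V_S = 2.77 − 2.35 = 0.42 V.
k_n = μ_nC_ox · (W/L) = 5.904 mA/V².
V_ov = V_GS − V_t = 2.16 − 1.3 = 0.86 V.
Since V_DS = 0.42 V < V_ov = 0.86 V, the device is in the triode region.
I_D = k_n [V_ov · V_DS − ½ V_DS²] = 5.904 × [0.86 × 0.42 − 0.5 × 0.42²] = 1.61 mA.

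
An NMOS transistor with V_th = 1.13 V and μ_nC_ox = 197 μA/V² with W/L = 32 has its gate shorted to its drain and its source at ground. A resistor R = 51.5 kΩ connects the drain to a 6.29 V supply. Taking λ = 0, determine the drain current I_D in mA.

I_D = 0.0968 mA

With gate tied to drain, V_GS = V_DS ≥ V_GS − V_th, so the device is in saturation.
k_n = μ_nC_ox · (W/L) = 6.304 mA/V².
KCL at the drain: ½ k_n (V_GS − V_th)² = (V_DD − V_GS)/R.
Let x = V_GS − 1.13. Then 162 x² + x − 5.16 = 0, giving x = 0.175 V (positive root), so V_GS = 1.31 V.
I_D = (V_DD − V_GS)/R = (6.29 − 1.31) / 51.5 = 0.0968 mA.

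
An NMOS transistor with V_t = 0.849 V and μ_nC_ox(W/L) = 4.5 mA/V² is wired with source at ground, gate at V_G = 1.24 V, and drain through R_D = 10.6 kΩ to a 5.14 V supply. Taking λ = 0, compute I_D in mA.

I_D = 0.344 mA

V_GS = V_G = 1.24 V, so V_ov = 1.24 − 0.849 = 0.391 V.
Assume saturation: I_D = ½ k_n V_ov² = 0.5 × 4.5 × 0.391² = 0.344 mA, giving V_DS = V_DD − I_D R_D = 5.14 − 0.344 × 10.6 = 1.49 V.
V_DS = 1.49 V ≥ V_ov = 0.391 V, confirming saturation.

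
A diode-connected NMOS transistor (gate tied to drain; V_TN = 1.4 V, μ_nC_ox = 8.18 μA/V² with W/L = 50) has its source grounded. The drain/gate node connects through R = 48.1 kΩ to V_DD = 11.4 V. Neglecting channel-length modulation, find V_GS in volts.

With gate tied to drain, V_GS = V_DS ≥ V_GS − V_TN, so the device is in saturation.
k_n = μ_nC_ox · (W/L) = 0.409 mA/V².
KCL at the drain: ½ k_n (V_GS − V_TN)² = (V_DD − V_GS)/R.
Let x = V_GS − 1.4. Then 9.84 x² + x − 10 = 0, giving x = 0.959 V (positive root), so V_GS = 2.36 V.
I_D = (V_DD − V_GS)/R = (11.4 − 2.36) / 48.1 = 0.188 mA.

V_GS = 2.36 V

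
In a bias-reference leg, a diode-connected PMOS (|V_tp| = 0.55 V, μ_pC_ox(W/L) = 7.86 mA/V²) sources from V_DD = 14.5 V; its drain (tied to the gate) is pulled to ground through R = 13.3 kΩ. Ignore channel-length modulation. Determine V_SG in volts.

V_SG = 1.06 V

With gate tied to drain, V_SG = V_SD ≥ V_SG − |V_tp|, so the device is in saturation.
KCL at the drain: ½ k_p (V_SG − |V_tp|)² = (V_DD − V_SG)/R.
Let x = V_SG − 0.55. Then 52.3 x² + x − 13.95 = 0, giving x = 0.507 V (positive root), so V_SG = 1.06 V.
I_D = (V_DD − V_SG)/R = (14.5 − 1.06) / 13.3 = 1.01 mA.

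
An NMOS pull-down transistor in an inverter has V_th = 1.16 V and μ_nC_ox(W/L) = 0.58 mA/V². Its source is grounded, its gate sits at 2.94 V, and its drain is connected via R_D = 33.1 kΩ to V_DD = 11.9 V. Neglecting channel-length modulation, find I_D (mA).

V_GS = V_G = 2.94 V, so V_ov = 2.94 − 1.16 = 1.78 V.
Assume saturation: I_D = ½ k_n V_ov² = 0.5 × 0.58 × 1.78² = 0.919 mA, giving V_DS = V_DD − I_D R_D = 11.9 − 0.919 × 33.1 = -18.5 V.
But -18.5 V < V_ov = 1.78 V, so the device is actually in triode.
In triode I_D = k_n[V_ov V_DS − ½ V_DS²] and I_D = (V_DD − V_DS)/R_D. Equating: 9.6 V_DS² − 35.17 V_DS + 11.9 = 0, giving V_DS = 0.377 V (the root below V_ov).
I_D = (11.9 − 0.377) / 33.1 = 0.348 mA.

I_D = 0.348 mA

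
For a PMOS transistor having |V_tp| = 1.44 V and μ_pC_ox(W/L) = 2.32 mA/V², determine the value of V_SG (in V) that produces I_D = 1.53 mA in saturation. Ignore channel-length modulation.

V_SG = 2.59 V

In saturation I_D = ½ k_p (V_SG − |V_tp|)², so V_SG − |V_tp| = √(2 I_D / k_p) = √(2 × 1.53 / 2.32) = 1.15 V.
V_SG = 1.44 + 1.15 = 2.59 V.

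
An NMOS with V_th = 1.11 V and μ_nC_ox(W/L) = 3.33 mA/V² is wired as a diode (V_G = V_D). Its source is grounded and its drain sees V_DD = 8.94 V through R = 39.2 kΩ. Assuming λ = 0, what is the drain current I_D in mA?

I_D = 0.191 mA

With gate tied to drain, V_GS = V_DS ≥ V_GS − V_th, so the device is in saturation.
KCL at the drain: ½ k_n (V_GS − V_th)² = (V_DD − V_GS)/R.
Let x = V_GS − 1.11. Then 65.3 x² + x − 7.83 = 0, giving x = 0.339 V (positive root), so V_GS = 1.45 V.
I_D = (V_DD − V_GS)/R = (8.94 − 1.45) / 39.2 = 0.191 mA.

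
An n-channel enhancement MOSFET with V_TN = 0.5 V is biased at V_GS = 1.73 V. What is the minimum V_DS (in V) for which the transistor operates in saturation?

V_DS,sat = 1.23 V

The boundary between triode and saturation is V_DS = V_GS − V_TN = V_ov.
V_ov = 1.73 − 0.5 = 1.23 V.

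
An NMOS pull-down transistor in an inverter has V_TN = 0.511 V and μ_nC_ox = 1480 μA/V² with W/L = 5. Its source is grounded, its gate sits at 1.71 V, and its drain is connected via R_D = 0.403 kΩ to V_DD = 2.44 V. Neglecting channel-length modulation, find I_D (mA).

I_D = 4.35 mA

V_GS = V_G = 1.71 V, so V_ov = 1.71 − 0.511 = 1.2 V.
k_n = μ_nC_ox · (W/L) = 7.4 mA/V².
Assume saturation: I_D = ½ k_n V_ov² = 0.5 × 7.4 × 1.2² = 5.32 mA, giving V_DS = V_DD − I_D R_D = 2.44 − 5.32 × 0.403 = 0.296 V.
But 0.296 V < V_ov = 1.2 V, so the device is actually in triode.
In triode I_D = k_n[V_ov V_DS − ½ V_DS²] and I_D = (V_DD − V_DS)/R_D. Equating: 1.49 V_DS² − 4.576 V_DS + 2.44 = 0, giving V_DS = 0.687 V (the root below V_ov).
I_D = (2.44 − 0.687) / 0.403 = 4.35 mA.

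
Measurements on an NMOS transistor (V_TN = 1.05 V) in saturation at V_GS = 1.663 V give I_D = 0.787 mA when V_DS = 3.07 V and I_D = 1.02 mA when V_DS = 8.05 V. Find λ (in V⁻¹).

λ = 0.0727 V⁻¹

With V_GS fixed, I_D ∝ (1 + λ V_DS) in saturation, so I_D2/I_D1 = (1 + λ V_DS2)/(1 + λ V_DS1).
1.02/0.787 = 1.296 = (1 + 8.05 λ)/(1 + 3.07 λ).
Solving: λ (I_D1 V_DS2 − I_D2 V_DS1) = I_D2 − I_D1, so λ = (1.02 − 0.787) / (0.787 × 8.05 − 1.02 × 3.07) = 0.233 / 3.2 = 0.0727 V⁻¹.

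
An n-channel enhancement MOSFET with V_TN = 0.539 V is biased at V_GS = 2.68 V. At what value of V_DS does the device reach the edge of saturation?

The boundary between triode and saturation is V_DS = V_GS − V_TN = V_ov.
V_ov = 2.68 − 0.539 = 2.14 V.

V_DS,sat = 2.14 V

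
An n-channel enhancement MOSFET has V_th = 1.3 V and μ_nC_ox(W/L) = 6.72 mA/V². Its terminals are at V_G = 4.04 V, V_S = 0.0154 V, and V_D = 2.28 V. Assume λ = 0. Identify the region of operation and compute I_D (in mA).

Triode; I_D = 24.2 mA

V_GS = V_G − V_S = 4.04 − 0.0154 = 4.02 V; V_DS = V_D − V_S = 2.28 − 0.0154 = 2.26 V.
V_ov = V_GS − V_th = 4.02 − 1.3 = 2.72 V.
Since V_DS = 2.26 V < V_ov = 2.72 V, the device is in the triode region.
I_D = k_n [V_ov · V_DS − ½ V_DS²] = 6.72 × [2.72 × 2.26 − 0.5 × 2.26²] = 24.2 mA.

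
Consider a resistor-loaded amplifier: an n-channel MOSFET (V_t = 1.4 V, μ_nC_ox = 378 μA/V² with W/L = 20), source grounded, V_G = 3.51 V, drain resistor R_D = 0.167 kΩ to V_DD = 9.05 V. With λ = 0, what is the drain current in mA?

I_D = 16.8 mA

V_GS = V_G = 3.51 V, so V_ov = 3.51 − 1.4 = 2.11 V.
k_n = μ_nC_ox · (W/L) = 7.56 mA/V².
Assume saturation: I_D = ½ k_n V_ov² = 0.5 × 7.56 × 2.11² = 16.8 mA, giving V_DS = V_DD − I_D R_D = 9.05 − 16.8 × 0.167 = 6.24 V.
V_DS = 6.24 V ≥ V_ov = 2.11 V, confirming saturation.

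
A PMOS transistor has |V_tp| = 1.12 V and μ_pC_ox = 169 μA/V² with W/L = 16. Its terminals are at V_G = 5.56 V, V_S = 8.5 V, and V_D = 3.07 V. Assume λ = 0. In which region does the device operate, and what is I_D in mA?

V_SG = V_S − V_G = 8.5 − 5.56 = 2.94 V; V_SD = V_S − V_D = 8.5 − 3.07 = 5.43 V.
k_p = μ_pC_ox · (W/L) = 2.704 mA/V².
V_ov = V_SG − |V_tp| = 2.94 − 1.12 = 1.82 V.
Since V_SD = 5.43 V ≥ V_ov = 1.82 V, the device is in saturation.
I_D = ½ k_p V_ov² = 0.5 × 2.704 × 1.82² = 4.48 mA.

Saturation; I_D = 4.48 mA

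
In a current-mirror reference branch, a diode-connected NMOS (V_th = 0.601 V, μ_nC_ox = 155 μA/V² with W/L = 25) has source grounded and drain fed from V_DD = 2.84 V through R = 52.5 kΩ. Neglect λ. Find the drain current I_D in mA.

I_D = 0.0399 mA

With gate tied to drain, V_GS = V_DS ≥ V_GS − V_th, so the device is in saturation.
k_n = μ_nC_ox · (W/L) = 3.875 mA/V².
KCL at the drain: ½ k_n (V_GS − V_th)² = (V_DD − V_GS)/R.
Let x = V_GS − 0.601. Then 102 x² + x − 2.239 = 0, giving x = 0.144 V (positive root), so V_GS = 0.745 V.
I_D = (V_DD − V_GS)/R = (2.84 − 0.745) / 52.5 = 0.0399 mA.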